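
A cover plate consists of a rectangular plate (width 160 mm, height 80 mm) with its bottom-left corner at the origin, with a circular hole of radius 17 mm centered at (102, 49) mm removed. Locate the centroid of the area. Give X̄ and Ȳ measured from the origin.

X̄ = 78.32 mm, Ȳ = 39.31 mm

Part | A | x̄ᵢ | ȳᵢ | A·x̄ᵢ | A·ȳᵢ
plate | 12800.00 | 80.00 | 40.00 | 1024000.00 | 512000.00
hole | -907.92 | 102.00 | 49.00 | -92607.87 | -44488.09
Σ | 11892.08 |  |  | 931392.13 | 467511.91
X̄ = 931392.13 / 11892.08 = 78.32 mm
Ȳ = 467511.91 / 11892.08 = 39.31 mm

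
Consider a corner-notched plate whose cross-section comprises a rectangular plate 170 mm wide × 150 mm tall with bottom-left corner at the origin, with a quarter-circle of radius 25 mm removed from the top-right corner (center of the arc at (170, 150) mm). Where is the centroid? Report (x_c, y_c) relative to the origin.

plate: A = 170 × 150 = 25500.00, centroid at (85.00, 75.00).
removed quarter-circle: A = −¼π·25² = -490.87, centroid at (159.39, 139.39).
ΣA = 25009.13 mm²
ΣAx_c = (25500.00)(85.00) + (-490.87)(159.39) = 2089259.78 mm³
ΣAy_c = (25500.00)(75.00) + (-490.87)(139.39) = 1844077.26 mm³
x_c = 2089259.78 / 25009.13 = 83.54 mm
y_c = 1844077.26 / 25009.13 = 73.74 mm

x_c = 83.54 mm, y_c = 73.74 mm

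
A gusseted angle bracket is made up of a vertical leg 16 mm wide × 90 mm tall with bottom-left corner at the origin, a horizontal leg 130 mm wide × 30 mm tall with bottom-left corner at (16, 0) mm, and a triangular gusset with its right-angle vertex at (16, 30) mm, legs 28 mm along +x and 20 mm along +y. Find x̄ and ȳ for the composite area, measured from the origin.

x̄ = 59.52 mm, ȳ = 23.77 mm

vertical leg: A = 16 × 90 = 1440.00, centroid at (8.00, 45.00).
horizontal leg: A = 130 × 30 = 3900.00, centroid at (81.00, 15.00).
gusset: A = ½·28·20 = 280.00, centroid at (25.33, 36.67).
ΣA = 5620.00 mm²
ΣAx̄ = (1440.00)(8.00) + (3900.00)(81.00) + (280.00)(25.33) = 334513.33 mm³
ΣAȳ = (1440.00)(45.00) + (3900.00)(15.00) + (280.00)(36.67) = 133566.67 mm³
x̄ = 334513.33 / 5620.00 = 59.52 mm
ȳ = 133566.67 / 5620.00 = 23.77 mm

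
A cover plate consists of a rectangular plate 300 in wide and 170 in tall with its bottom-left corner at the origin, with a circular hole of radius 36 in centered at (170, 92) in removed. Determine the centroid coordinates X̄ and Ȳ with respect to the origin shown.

X̄ = 148.26 in, Ȳ = 84.39 in

plate: A = 300 × 170 = 51000.00, centroid at (150.00, 85.00).
hole: A = −π·36² = -4071.50, centroid at (170.00, 92.00).
ΣA = 46928.50 in², ΣAX̄ = 6957844.31 in³, ΣAȲ = 3960421.62 in³.
X̄ = 6957844.31/46928.50 = 148.26 in; Ȳ = 3960421.62/46928.50 = 84.39 in.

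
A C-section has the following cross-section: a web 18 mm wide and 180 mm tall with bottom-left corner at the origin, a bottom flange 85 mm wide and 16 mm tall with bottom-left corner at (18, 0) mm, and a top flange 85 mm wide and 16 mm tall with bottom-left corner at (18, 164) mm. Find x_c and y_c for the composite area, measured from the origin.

x_c = 32.50 mm, y_c = 90.00 mm

web: A = 18 × 180 = 3240.00, centroid at (9.00, 90.00).
bottom flange: A = 85 × 16 = 1360.00, centroid at (60.50, 8.00).
top flange: A = 85 × 16 = 1360.00, centroid at (60.50, 172.00).
ΣA = 5960.00 mm², ΣAx_c = 193720.00 mm³, ΣAy_c = 536400.00 mm³.
x_c = 193720.00/5960.00 = 32.50 mm; y_c = 536400.00/5960.00 = 90.00 mm.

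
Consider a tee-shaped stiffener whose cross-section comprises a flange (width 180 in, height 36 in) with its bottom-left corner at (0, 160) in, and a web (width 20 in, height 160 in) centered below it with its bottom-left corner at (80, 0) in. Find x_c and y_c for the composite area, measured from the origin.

x_c = 90.00 in, y_c = 145.60 in

web: A = 20 × 160 = 3200.00, centroid at (90.00, 80.00).
flange: A = 180 × 36 = 6480.00, centroid at (90.00, 178.00).
ΣA = 9680.00 in²
ΣAx_c = (3200.00)(90.00) + (6480.00)(90.00) = 871200.00 in³
ΣAy_c = (3200.00)(80.00) + (6480.00)(178.00) = 1409440.00 in³
x_c = 871200.00 / 9680.00 = 90.00 in
y_c = 1409440.00 / 9680.00 = 145.60 in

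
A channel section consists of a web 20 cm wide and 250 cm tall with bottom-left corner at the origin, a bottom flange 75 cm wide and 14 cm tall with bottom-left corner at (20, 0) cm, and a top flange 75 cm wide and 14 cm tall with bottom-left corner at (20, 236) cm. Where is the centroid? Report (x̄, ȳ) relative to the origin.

x̄ = 24.05 cm, ȳ = 125.00 cm

web: A = 20 × 250 = 5000.00, centroid at (10.00, 125.00).
bottom flange: A = 75 × 14 = 1050.00, centroid at (57.50, 7.00).
top flange: A = 75 × 14 = 1050.00, centroid at (57.50, 243.00).
ΣA = 7100.00 cm², ΣAx̄ = 170750.00 cm³, ΣAȳ = 887500.00 cm³.
x̄ = 170750.00/7100.00 = 24.05 cm; ȳ = 887500.00/7100.00 = 125.00 cm.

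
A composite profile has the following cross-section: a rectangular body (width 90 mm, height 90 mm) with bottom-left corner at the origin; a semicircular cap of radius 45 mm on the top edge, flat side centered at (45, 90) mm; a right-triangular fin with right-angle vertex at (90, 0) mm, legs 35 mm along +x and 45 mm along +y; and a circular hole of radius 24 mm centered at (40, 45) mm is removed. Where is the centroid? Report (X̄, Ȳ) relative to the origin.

Part | A | x̄ᵢ | ȳᵢ | A·x̄ᵢ | A·ȳᵢ
rectangular body | 8100.00 | 45.00 | 45.00 | 364500.00 | 364500.00
semicircular top | 3180.86 | 45.00 | 109.10 | 143138.82 | 347027.63
triangular fin | 787.50 | 101.67 | 15.00 | 80062.50 | 11812.50
hole | -1809.56 | 40.00 | 45.00 | -72382.29 | -81430.08
Σ | 10258.81 |  |  | 515319.02 | 641910.05
X̄ = 515319.02 / 10258.81 = 50.23 mm
Ȳ = 641910.05 / 10258.81 = 62.57 mm

X̄ = 50.23 mm, Ȳ = 62.57 mm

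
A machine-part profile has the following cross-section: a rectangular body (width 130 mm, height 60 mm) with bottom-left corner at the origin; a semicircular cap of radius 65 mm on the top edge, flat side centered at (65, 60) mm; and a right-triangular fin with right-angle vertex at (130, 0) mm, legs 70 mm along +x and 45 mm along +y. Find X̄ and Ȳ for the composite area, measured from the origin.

Part | A | x̄ᵢ | ȳᵢ | A·x̄ᵢ | A·ȳᵢ
rectangular body | 7800.00 | 65.00 | 30.00 | 507000.00 | 234000.00
semicircular top | 6636.61 | 65.00 | 87.59 | 431379.94 | 581280.20
triangular fin | 1575.00 | 153.33 | 15.00 | 241500.00 | 23625.00
Σ | 16011.61 |  |  | 1179879.94 | 838905.20
X̄ = 1179879.94 / 16011.61 = 73.69 mm
Ȳ = 838905.20 / 16011.61 = 52.39 mm

X̄ = 73.69 mm, Ȳ = 52.39 mm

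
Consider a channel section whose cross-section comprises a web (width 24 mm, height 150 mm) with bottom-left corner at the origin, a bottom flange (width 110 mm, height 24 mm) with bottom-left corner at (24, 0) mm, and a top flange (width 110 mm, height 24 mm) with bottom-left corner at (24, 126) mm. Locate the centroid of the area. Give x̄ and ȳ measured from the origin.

Part | A | x̄ᵢ | ȳᵢ | A·x̄ᵢ | A·ȳᵢ
web | 3600.00 | 12.00 | 75.00 | 43200.00 | 270000.00
bottom flange | 2640.00 | 79.00 | 12.00 | 208560.00 | 31680.00
top flange | 2640.00 | 79.00 | 138.00 | 208560.00 | 364320.00
Σ | 8880.00 |  |  | 460320.00 | 666000.00
x̄ = 460320.00 / 8880.00 = 51.84 mm
ȳ = 666000.00 / 8880.00 = 75.00 mm

x̄ = 51.84 mm, ȳ = 75.00 mm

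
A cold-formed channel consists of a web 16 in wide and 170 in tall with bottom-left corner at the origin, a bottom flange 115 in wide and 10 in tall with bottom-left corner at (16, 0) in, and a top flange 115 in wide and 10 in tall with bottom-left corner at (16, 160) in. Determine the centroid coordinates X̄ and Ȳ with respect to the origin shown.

X̄ = 38.01 in, Ȳ = 85.00 in

web: A = 16 × 170 = 2720.00, centroid at (8.00, 85.00).
bottom flange: A = 115 × 10 = 1150.00, centroid at (73.50, 5.00).
top flange: A = 115 × 10 = 1150.00, centroid at (73.50, 165.00).
ΣA = 5020.00 in², ΣAX̄ = 190810.00 in³, ΣAȲ = 426700.00 in³.
X̄ = 190810.00/5020.00 = 38.01 in; Ȳ = 426700.00/5020.00 = 85.00 in.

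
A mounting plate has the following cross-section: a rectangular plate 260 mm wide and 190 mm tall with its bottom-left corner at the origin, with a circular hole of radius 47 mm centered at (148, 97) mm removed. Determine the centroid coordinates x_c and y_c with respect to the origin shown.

plate: A = 260 × 190 = 49400.00, centroid at (130.00, 95.00).
hole: A = −π·47² = -6939.78, centroid at (148.00, 97.00).
ΣA = 42460.22 mm², ΣAx_c = 5394912.83 mm³, ΣAy_c = 4019841.52 mm³.
x_c = 5394912.83/42460.22 = 127.06 mm; y_c = 4019841.52/42460.22 = 94.67 mm.

x_c = 127.06 mm, y_c = 94.67 mm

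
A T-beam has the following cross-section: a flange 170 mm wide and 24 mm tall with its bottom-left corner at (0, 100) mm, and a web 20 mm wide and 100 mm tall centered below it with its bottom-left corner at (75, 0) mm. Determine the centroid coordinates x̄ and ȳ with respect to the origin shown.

x̄ = 85.00 mm, ȳ = 91.61 mm

web: A = 20 × 100 = 2000.00, centroid at (85.00, 50.00).
flange: A = 170 × 24 = 4080.00, centroid at (85.00, 112.00).
ΣA = 6080.00 mm²
ΣAx̄ = (2000.00)(85.00) + (4080.00)(85.00) = 516800.00 mm³
ΣAȳ = (2000.00)(50.00) + (4080.00)(112.00) = 556960.00 mm³
x̄ = 516800.00 / 6080.00 = 85.00 mm
ȳ = 556960.00 / 6080.00 = 91.61 mm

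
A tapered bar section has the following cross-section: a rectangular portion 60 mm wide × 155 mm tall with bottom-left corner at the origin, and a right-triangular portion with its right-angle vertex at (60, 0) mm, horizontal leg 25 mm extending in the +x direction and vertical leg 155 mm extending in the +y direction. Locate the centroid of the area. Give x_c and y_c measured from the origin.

Part | A | x̄ᵢ | ȳᵢ | A·x̄ᵢ | A·ȳᵢ
rectangular portion | 9300.00 | 30.00 | 77.50 | 279000.00 | 720750.00
triangular portion | 1937.50 | 68.33 | 51.67 | 132395.83 | 100104.17
Σ | 11237.50 |  |  | 411395.83 | 820854.17
x_c = 411395.83 / 11237.50 = 36.61 mm
y_c = 820854.17 / 11237.50 = 73.05 mm

x_c = 36.61 mm, y_c = 73.05 mm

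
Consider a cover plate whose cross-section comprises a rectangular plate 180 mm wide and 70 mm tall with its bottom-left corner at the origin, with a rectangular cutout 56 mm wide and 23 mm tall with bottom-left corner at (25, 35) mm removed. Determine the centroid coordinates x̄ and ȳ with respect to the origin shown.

x̄ = 94.21 mm, ȳ = 33.69 mm

Part | A | x̄ᵢ | ȳᵢ | A·x̄ᵢ | A·ȳᵢ
plate | 12600.00 | 90.00 | 35.00 | 1134000.00 | 441000.00
hole | -1288.00 | 53.00 | 46.50 | -68264.00 | -59892.00
Σ | 11312.00 |  |  | 1065736.00 | 381108.00
x̄ = 1065736.00 / 11312.00 = 94.21 mm
ȳ = 381108.00 / 11312.00 = 33.69 mm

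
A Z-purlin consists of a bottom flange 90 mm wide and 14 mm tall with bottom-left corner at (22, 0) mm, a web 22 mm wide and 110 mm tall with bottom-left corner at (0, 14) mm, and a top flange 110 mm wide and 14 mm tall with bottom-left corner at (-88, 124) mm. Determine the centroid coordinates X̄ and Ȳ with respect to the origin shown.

X̄ = 11.54 mm, Ȳ = 72.33 mm

bottom flange: A = 90 × 14 = 1260.00, centroid at (67.00, 7.00).
web: A = 22 × 110 = 2420.00, centroid at (11.00, 69.00).
top flange: A = 110 × 14 = 1540.00, centroid at (-33.00, 131.00).
ΣA = 5220.00 mm², ΣAX̄ = 60220.00 mm³, ΣAȲ = 377540.00 mm³.
X̄ = 60220.00/5220.00 = 11.54 mm; Ȳ = 377540.00/5220.00 = 72.33 mm.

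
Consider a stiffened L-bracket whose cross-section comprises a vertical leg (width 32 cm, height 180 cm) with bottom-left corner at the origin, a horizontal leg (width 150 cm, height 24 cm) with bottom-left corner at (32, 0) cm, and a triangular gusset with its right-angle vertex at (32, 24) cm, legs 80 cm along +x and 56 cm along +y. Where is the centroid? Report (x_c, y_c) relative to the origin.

vertical leg: A = 32 × 180 = 5760.00, centroid at (16.00, 90.00).
horizontal leg: A = 150 × 24 = 3600.00, centroid at (107.00, 12.00).
gusset: A = ½·80·56 = 2240.00, centroid at (58.67, 42.67).
ΣA = 11600.00 cm²
ΣAx_c = (5760.00)(16.00) + (3600.00)(107.00) + (2240.00)(58.67) = 608773.33 cm³
ΣAy_c = (5760.00)(90.00) + (3600.00)(12.00) + (2240.00)(42.67) = 657173.33 cm³
x_c = 608773.33 / 11600.00 = 52.48 cm
y_c = 657173.33 / 11600.00 = 56.65 cm

x_c = 52.48 cm, y_c = 56.65 cm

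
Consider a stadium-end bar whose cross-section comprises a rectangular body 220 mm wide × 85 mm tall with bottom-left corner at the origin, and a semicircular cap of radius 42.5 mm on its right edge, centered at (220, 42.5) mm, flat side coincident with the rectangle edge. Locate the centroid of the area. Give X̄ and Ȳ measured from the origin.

X̄ = 126.87 mm, Ȳ = 42.50 mm

rectangular body: A = 220 × 85 = 18700.00, centroid at (110.00, 42.50).
semicircular end: A = ½π·42.5² = 2837.25, centroid at (238.04, 42.50).
ΣA = 21537.25 mm², ΣAX̄ = 2732372.27 mm³, ΣAȲ = 915333.16 mm³.
X̄ = 2732372.27/21537.25 = 126.87 mm; Ȳ = 915333.16/21537.25 = 42.50 mm.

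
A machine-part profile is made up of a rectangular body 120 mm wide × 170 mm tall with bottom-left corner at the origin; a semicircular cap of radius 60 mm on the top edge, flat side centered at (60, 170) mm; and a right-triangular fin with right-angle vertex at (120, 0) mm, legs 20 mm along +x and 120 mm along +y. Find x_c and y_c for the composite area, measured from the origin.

rectangular body: A = 120 × 170 = 20400.00, centroid at (60.00, 85.00).
semicircular top: A = ½π·60² = 5654.87, centroid at (60.00, 195.46).
triangular fin: A = ½·20·120 = 1200.00, centroid at (126.67, 40.00).
ΣA = 27254.87 mm²
ΣAx_c = (20400.00)(60.00) + (5654.87)(60.00) + (1200.00)(126.67) = 1715292.01 mm³
ΣAy_c = (20400.00)(85.00) + (5654.87)(195.46) + (1200.00)(40.00) = 2887327.35 mm³
x_c = 1715292.01 / 27254.87 = 62.94 mm
y_c = 2887327.35 / 27254.87 = 105.94 mm

x_c = 62.94 mm, y_c = 105.94 mm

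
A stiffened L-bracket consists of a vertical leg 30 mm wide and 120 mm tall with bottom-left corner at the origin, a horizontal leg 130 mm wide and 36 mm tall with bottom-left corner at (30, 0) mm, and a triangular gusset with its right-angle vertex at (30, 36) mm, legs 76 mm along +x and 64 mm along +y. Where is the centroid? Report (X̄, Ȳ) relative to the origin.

vertical leg: A = 30 × 120 = 3600.00, centroid at (15.00, 60.00).
horizontal leg: A = 130 × 36 = 4680.00, centroid at (95.00, 18.00).
gusset: A = ½·76·64 = 2432.00, centroid at (55.33, 57.33).
ΣA = 10712.00 mm², ΣAX̄ = 633170.67 mm³, ΣAȲ = 439674.67 mm³.
X̄ = 633170.67/10712.00 = 59.11 mm; Ȳ = 439674.67/10712.00 = 41.05 mm.

X̄ = 59.11 mm, Ȳ = 41.05 mm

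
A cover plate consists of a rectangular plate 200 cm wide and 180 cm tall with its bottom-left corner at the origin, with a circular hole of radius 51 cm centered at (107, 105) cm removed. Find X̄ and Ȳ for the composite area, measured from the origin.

X̄ = 97.94 cm, Ȳ = 85.60 cm

plate: A = 200 × 180 = 36000.00, centroid at (100.00, 90.00).
hole: A = −π·51² = -8171.28, centroid at (107.00, 105.00).
ΣA = 27828.72 cm²
ΣAX̄ = (36000.00)(100.00) + (-8171.28)(107.00) = 2725672.77 cm³
ΣAȲ = (36000.00)(90.00) + (-8171.28)(105.00) = 2382015.34 cm³
X̄ = 2725672.77 / 27828.72 = 97.94 cm
Ȳ = 2382015.34 / 27828.72 = 85.60 cm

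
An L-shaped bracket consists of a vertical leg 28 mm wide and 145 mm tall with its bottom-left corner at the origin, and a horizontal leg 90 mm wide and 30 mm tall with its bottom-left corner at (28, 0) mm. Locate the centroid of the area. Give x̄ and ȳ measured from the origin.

Part | A | x̄ᵢ | ȳᵢ | A·x̄ᵢ | A·ȳᵢ
vertical leg | 4060.00 | 14.00 | 72.50 | 56840.00 | 294350.00
horizontal leg | 2700.00 | 73.00 | 15.00 | 197100.00 | 40500.00
Σ | 6760.00 |  |  | 253940.00 | 334850.00
x̄ = 253940.00 / 6760.00 = 37.57 mm
ȳ = 334850.00 / 6760.00 = 49.53 mm

x̄ = 37.57 mm, ȳ = 49.53 mm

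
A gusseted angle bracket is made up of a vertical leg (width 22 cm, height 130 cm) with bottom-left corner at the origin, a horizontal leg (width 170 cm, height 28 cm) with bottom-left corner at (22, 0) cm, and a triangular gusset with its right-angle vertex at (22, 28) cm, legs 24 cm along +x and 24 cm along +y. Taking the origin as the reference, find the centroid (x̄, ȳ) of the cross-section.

vertical leg: A = 22 × 130 = 2860.00, centroid at (11.00, 65.00).
horizontal leg: A = 170 × 28 = 4760.00, centroid at (107.00, 14.00).
gusset: A = ½·24·24 = 288.00, centroid at (30.00, 36.00).
ΣA = 7908.00 cm²
ΣAx̄ = (2860.00)(11.00) + (4760.00)(107.00) + (288.00)(30.00) = 549420.00 cm³
ΣAȳ = (2860.00)(65.00) + (4760.00)(14.00) + (288.00)(36.00) = 262908.00 cm³
x̄ = 549420.00 / 7908.00 = 69.48 cm
ȳ = 262908.00 / 7908.00 = 33.25 cm

x̄ = 69.48 cm, ȳ = 33.25 cm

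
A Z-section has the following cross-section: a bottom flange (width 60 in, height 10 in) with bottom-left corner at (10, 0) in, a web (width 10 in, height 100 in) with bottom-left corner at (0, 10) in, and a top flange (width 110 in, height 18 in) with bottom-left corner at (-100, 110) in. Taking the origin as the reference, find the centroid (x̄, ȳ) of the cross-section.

x̄ = -16.79 in, ȳ = 83.41 in

Part | A | x̄ᵢ | ȳᵢ | A·x̄ᵢ | A·ȳᵢ
bottom flange | 600.00 | 40.00 | 5.00 | 24000.00 | 3000.00
web | 1000.00 | 5.00 | 60.00 | 5000.00 | 60000.00
top flange | 1980.00 | -45.00 | 119.00 | -89100.00 | 235620.00
Σ | 3580.00 |  |  | -60100.00 | 298620.00
x̄ = -60100.00 / 3580.00 = -16.79 in
ȳ = 298620.00 / 3580.00 = 83.41 in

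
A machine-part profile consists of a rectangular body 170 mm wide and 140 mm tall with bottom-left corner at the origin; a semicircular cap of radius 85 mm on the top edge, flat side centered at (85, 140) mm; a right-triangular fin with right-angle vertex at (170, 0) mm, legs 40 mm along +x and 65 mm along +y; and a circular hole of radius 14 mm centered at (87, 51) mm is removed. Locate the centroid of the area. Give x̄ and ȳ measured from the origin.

rectangular body: A = 170 × 140 = 23800.00, centroid at (85.00, 70.00).
semicircular top: A = ½π·85² = 11349.00, centroid at (85.00, 176.08).
triangular fin: A = ½·40·65 = 1300.00, centroid at (183.33, 21.67).
hole: A = −π·14² = -615.75, centroid at (87.00, 51.00).
ΣA = 35833.25 mm², ΣAx̄ = 3172428.19 mm³, ΣAȳ = 3661040.46 mm³.
x̄ = 3172428.19/35833.25 = 88.53 mm; ȳ = 3661040.46/35833.25 = 102.17 mm.

x̄ = 88.53 mm, ȳ = 102.17 mm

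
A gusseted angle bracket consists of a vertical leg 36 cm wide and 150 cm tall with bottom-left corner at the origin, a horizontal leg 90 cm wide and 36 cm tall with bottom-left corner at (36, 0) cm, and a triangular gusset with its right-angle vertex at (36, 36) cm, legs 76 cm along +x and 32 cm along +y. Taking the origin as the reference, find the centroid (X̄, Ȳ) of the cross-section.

X̄ = 44.06 cm, Ȳ = 52.77 cm

vertical leg: A = 36 × 150 = 5400.00, centroid at (18.00, 75.00).
horizontal leg: A = 90 × 36 = 3240.00, centroid at (81.00, 18.00).
gusset: A = ½·76·32 = 1216.00, centroid at (61.33, 46.67).
ΣA = 9856.00 cm², ΣAX̄ = 434221.33 cm³, ΣAȲ = 520066.67 cm³.
X̄ = 434221.33/9856.00 = 44.06 cm; Ȳ = 520066.67/9856.00 = 52.77 cm.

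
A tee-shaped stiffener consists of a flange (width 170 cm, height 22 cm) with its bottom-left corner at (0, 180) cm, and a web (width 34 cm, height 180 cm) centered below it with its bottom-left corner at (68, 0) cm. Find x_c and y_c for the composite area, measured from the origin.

web: A = 34 × 180 = 6120.00, centroid at (85.00, 90.00).
flange: A = 170 × 22 = 3740.00, centroid at (85.00, 191.00).
ΣA = 9860.00 cm²
ΣAx_c = (6120.00)(85.00) + (3740.00)(85.00) = 838100.00 cm³
ΣAy_c = (6120.00)(90.00) + (3740.00)(191.00) = 1265140.00 cm³
x_c = 838100.00 / 9860.00 = 85.00 cm
y_c = 1265140.00 / 9860.00 = 128.31 cm

x_c = 85.00 cm, y_c = 128.31 cm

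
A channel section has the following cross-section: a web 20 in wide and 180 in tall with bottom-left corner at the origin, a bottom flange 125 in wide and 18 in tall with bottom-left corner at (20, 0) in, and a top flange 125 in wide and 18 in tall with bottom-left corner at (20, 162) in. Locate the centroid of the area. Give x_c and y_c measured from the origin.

web: A = 20 × 180 = 3600.00, centroid at (10.00, 90.00).
bottom flange: A = 125 × 18 = 2250.00, centroid at (82.50, 9.00).
top flange: A = 125 × 18 = 2250.00, centroid at (82.50, 171.00).
ΣA = 8100.00 in²
ΣAx_c = (3600.00)(10.00) + (2250.00)(82.50) + (2250.00)(82.50) = 407250.00 in³
ΣAy_c = (3600.00)(90.00) + (2250.00)(9.00) + (2250.00)(171.00) = 729000.00 in³
x_c = 407250.00 / 8100.00 = 50.28 in
y_c = 729000.00 / 8100.00 = 90.00 in

x_c = 50.28 in, y_c = 90.00 in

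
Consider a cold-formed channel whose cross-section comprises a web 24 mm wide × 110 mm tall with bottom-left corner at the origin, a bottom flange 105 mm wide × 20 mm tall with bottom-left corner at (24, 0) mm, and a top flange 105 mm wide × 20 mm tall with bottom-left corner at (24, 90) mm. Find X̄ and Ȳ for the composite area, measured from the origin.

X̄ = 51.61 mm, Ȳ = 55.00 mm

Part | A | x̄ᵢ | ȳᵢ | A·x̄ᵢ | A·ȳᵢ
web | 2640.00 | 12.00 | 55.00 | 31680.00 | 145200.00
bottom flange | 2100.00 | 76.50 | 10.00 | 160650.00 | 21000.00
top flange | 2100.00 | 76.50 | 100.00 | 160650.00 | 210000.00
Σ | 6840.00 |  |  | 352980.00 | 376200.00
X̄ = 352980.00 / 6840.00 = 51.61 mm
Ȳ = 376200.00 / 6840.00 = 55.00 mm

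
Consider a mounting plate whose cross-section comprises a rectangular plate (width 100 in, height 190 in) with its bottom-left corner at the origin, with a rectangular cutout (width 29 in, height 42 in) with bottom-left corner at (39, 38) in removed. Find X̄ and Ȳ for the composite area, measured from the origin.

X̄ = 49.76 in, Ȳ = 97.47 in

plate: A = 100 × 190 = 19000.00, centroid at (50.00, 95.00).
hole: A = −(29 × 42) = -1218.00, centroid at (53.50, 59.00).
ΣA = 17782.00 in²
ΣAX̄ = (19000.00)(50.00) + (-1218.00)(53.50) = 884837.00 in³
ΣAȲ = (19000.00)(95.00) + (-1218.00)(59.00) = 1733138.00 in³
X̄ = 884837.00 / 17782.00 = 49.76 in
Ȳ = 1733138.00 / 17782.00 = 97.47 in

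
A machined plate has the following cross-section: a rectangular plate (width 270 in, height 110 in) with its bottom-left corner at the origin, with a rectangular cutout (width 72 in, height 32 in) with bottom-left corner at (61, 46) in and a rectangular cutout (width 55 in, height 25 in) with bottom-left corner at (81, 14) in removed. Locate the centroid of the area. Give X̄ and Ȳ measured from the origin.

Part | A | x̄ᵢ | ȳᵢ | A·x̄ᵢ | A·ȳᵢ
plate | 29700.00 | 135.00 | 55.00 | 4009500.00 | 1633500.00
hole 1 | -2304.00 | 97.00 | 62.00 | -223488.00 | -142848.00
hole 2 | -1375.00 | 108.50 | 26.50 | -149187.50 | -36437.50
Σ | 26021.00 |  |  | 3636824.50 | 1454214.50
X̄ = 3636824.50 / 26021.00 = 139.76 in
Ȳ = 1454214.50 / 26021.00 = 55.89 in

X̄ = 139.76 in, Ȳ = 55.89 in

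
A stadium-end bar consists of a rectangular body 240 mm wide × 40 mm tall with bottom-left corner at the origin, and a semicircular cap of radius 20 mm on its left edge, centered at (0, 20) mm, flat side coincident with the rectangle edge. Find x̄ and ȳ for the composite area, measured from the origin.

rectangular body: A = 240 × 40 = 9600.00, centroid at (120.00, 20.00).
semicircular end: A = ½π·20² = 628.32, centroid at (-8.49, 20.00).
ΣA = 10228.32 mm², ΣAx̄ = 1146666.67 mm³, ΣAȳ = 204566.37 mm³.
x̄ = 1146666.67/10228.32 = 112.11 mm; ȳ = 204566.37/10228.32 = 20.00 mm.

x̄ = 112.11 mm, ȳ = 20.00 mm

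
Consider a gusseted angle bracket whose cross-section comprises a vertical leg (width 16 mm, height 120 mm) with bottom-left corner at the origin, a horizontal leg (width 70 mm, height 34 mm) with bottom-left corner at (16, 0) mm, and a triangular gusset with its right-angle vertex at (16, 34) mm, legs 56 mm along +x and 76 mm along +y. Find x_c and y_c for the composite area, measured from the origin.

x_c = 32.75 mm, y_c = 43.86 mm

vertical leg: A = 16 × 120 = 1920.00, centroid at (8.00, 60.00).
horizontal leg: A = 70 × 34 = 2380.00, centroid at (51.00, 17.00).
gusset: A = ½·56·76 = 2128.00, centroid at (34.67, 59.33).
ΣA = 6428.00 mm²
ΣAx_c = (1920.00)(8.00) + (2380.00)(51.00) + (2128.00)(34.67) = 210510.67 mm³
ΣAy_c = (1920.00)(60.00) + (2380.00)(17.00) + (2128.00)(59.33) = 281921.33 mm³
x_c = 210510.67 / 6428.00 = 32.75 mm
y_c = 281921.33 / 6428.00 = 43.86 mm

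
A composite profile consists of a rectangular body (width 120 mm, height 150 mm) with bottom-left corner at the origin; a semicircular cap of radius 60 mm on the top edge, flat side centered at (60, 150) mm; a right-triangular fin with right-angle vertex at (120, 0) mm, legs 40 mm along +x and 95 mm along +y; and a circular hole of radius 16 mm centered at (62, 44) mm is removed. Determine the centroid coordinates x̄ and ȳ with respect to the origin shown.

x̄ = 65.56 mm, ȳ = 95.63 mm

rectangular body: A = 120 × 150 = 18000.00, centroid at (60.00, 75.00).
semicircular top: A = ½π·60² = 5654.87, centroid at (60.00, 175.46).
triangular fin: A = ½·40·95 = 1900.00, centroid at (133.33, 31.67).
hole: A = −π·16² = -804.25, centroid at (62.00, 44.00).
ΣA = 24750.62 mm²
ΣAx̄ = (18000.00)(60.00) + (5654.87)(60.00) + (1900.00)(133.33) + (-804.25)(62.00) = 1622761.98 mm³
ΣAȳ = (18000.00)(75.00) + (5654.87)(175.46) + (1900.00)(31.67) + (-804.25)(44.00) = 2367009.78 mm³
x̄ = 1622761.98 / 24750.62 = 65.56 mm
ȳ = 2367009.78 / 24750.62 = 95.63 mm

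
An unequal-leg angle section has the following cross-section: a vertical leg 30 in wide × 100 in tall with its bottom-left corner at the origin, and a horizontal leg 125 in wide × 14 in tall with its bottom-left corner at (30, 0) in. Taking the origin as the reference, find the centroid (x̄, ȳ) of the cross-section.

vertical leg: A = 30 × 100 = 3000.00, centroid at (15.00, 50.00).
horizontal leg: A = 125 × 14 = 1750.00, centroid at (92.50, 7.00).
ΣA = 4750.00 in²
ΣAx̄ = (3000.00)(15.00) + (1750.00)(92.50) = 206875.00 in³
ΣAȳ = (3000.00)(50.00) + (1750.00)(7.00) = 162250.00 in³
x̄ = 206875.00 / 4750.00 = 43.55 in
ȳ = 162250.00 / 4750.00 = 34.16 in

x̄ = 43.55 in, ȳ = 34.16 in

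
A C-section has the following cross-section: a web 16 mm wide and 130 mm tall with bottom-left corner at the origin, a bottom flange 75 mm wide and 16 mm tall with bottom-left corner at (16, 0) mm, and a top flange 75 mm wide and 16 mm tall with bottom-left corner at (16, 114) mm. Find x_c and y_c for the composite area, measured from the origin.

web: A = 16 × 130 = 2080.00, centroid at (8.00, 65.00).
bottom flange: A = 75 × 16 = 1200.00, centroid at (53.50, 8.00).
top flange: A = 75 × 16 = 1200.00, centroid at (53.50, 122.00).
ΣA = 4480.00 mm²
ΣAx_c = (2080.00)(8.00) + (1200.00)(53.50) + (1200.00)(53.50) = 145040.00 mm³
ΣAy_c = (2080.00)(65.00) + (1200.00)(8.00) + (1200.00)(122.00) = 291200.00 mm³
x_c = 145040.00 / 4480.00 = 32.38 mm
y_c = 291200.00 / 4480.00 = 65.00 mm

x_c = 32.38 mm, y_c = 65.00 mm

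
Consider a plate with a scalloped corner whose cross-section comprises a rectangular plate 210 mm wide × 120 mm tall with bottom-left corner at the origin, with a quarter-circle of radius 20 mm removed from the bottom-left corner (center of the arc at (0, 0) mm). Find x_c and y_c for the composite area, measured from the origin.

Part | A | x̄ᵢ | ȳᵢ | A·x̄ᵢ | A·ȳᵢ
plate | 25200.00 | 105.00 | 60.00 | 2646000.00 | 1512000.00
removed quarter-circle | -314.16 | 8.49 | 8.49 | -2666.67 | -2666.67
Σ | 24885.84 |  |  | 2643333.33 | 1509333.33
x_c = 2643333.33 / 24885.84 = 106.22 mm
y_c = 1509333.33 / 24885.84 = 60.65 mm

x_c = 106.22 mm, y_c = 60.65 mm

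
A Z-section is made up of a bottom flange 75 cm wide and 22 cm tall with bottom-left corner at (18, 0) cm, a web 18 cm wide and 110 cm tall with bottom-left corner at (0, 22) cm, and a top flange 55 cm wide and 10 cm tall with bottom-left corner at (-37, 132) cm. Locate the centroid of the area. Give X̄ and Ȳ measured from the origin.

bottom flange: A = 75 × 22 = 1650.00, centroid at (55.50, 11.00).
web: A = 18 × 110 = 1980.00, centroid at (9.00, 77.00).
top flange: A = 55 × 10 = 550.00, centroid at (-9.50, 137.00).
ΣA = 4180.00 cm², ΣAX̄ = 104170.00 cm³, ΣAȲ = 245960.00 cm³.
X̄ = 104170.00/4180.00 = 24.92 cm; Ȳ = 245960.00/4180.00 = 58.84 cm.

X̄ = 24.92 cm, Ȳ = 58.84 cm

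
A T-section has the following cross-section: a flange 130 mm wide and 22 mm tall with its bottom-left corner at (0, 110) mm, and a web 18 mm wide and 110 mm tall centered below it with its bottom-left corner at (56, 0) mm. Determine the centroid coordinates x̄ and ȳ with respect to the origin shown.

Part | A | x̄ᵢ | ȳᵢ | A·x̄ᵢ | A·ȳᵢ
web | 1980.00 | 65.00 | 55.00 | 128700.00 | 108900.00
flange | 2860.00 | 65.00 | 121.00 | 185900.00 | 346060.00
Σ | 4840.00 |  |  | 314600.00 | 454960.00
x̄ = 314600.00 / 4840.00 = 65.00 mm
ȳ = 454960.00 / 4840.00 = 94.00 mm

x̄ = 65.00 mm, ȳ = 94.00 mm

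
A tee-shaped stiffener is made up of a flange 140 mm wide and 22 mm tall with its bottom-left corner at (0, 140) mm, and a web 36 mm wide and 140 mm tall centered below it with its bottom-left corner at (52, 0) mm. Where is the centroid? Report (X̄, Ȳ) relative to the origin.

web: A = 36 × 140 = 5040.00, centroid at (70.00, 70.00).
flange: A = 140 × 22 = 3080.00, centroid at (70.00, 151.00).
ΣA = 8120.00 mm², ΣAX̄ = 568400.00 mm³, ΣAȲ = 817880.00 mm³.
X̄ = 568400.00/8120.00 = 70.00 mm; Ȳ = 817880.00/8120.00 = 100.72 mm.

X̄ = 70.00 mm, Ȳ = 100.72 mm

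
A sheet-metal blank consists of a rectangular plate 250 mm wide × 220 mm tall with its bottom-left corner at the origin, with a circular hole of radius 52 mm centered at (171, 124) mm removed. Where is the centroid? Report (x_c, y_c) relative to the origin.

Part | A | x̄ᵢ | ȳᵢ | A·x̄ᵢ | A·ȳᵢ
plate | 55000.00 | 125.00 | 110.00 | 6875000.00 | 6050000.00
hole | -8494.87 | 171.00 | 124.00 | -1452622.18 | -1053363.45
Σ | 46505.13 |  |  | 5422377.82 | 4996636.55
x_c = 5422377.82 / 46505.13 = 116.60 mm
y_c = 4996636.55 / 46505.13 = 107.44 mm

x_c = 116.60 mm, y_c = 107.44 mm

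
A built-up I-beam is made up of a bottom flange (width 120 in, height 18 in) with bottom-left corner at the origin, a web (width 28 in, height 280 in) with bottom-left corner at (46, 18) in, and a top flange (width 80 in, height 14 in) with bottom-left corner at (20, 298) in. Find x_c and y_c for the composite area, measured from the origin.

x_c = 60.00 in, y_c = 143.86 in

bottom flange: A = 120 × 18 = 2160.00, centroid at (60.00, 9.00).
web: A = 28 × 280 = 7840.00, centroid at (60.00, 158.00).
top flange: A = 80 × 14 = 1120.00, centroid at (60.00, 305.00).
ΣA = 11120.00 in²
ΣAx_c = (2160.00)(60.00) + (7840.00)(60.00) + (1120.00)(60.00) = 667200.00 in³
ΣAy_c = (2160.00)(9.00) + (7840.00)(158.00) + (1120.00)(305.00) = 1599760.00 in³
x_c = 667200.00 / 11120.00 = 60.00 in
y_c = 1599760.00 / 11120.00 = 143.86 in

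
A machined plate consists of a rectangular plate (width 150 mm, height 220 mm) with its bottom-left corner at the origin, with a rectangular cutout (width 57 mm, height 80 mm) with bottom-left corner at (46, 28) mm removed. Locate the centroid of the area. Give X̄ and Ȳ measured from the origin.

plate: A = 150 × 220 = 33000.00, centroid at (75.00, 110.00).
hole: A = −(57 × 80) = -4560.00, centroid at (74.50, 68.00).
ΣA = 28440.00 mm², ΣAX̄ = 2135280.00 mm³, ΣAȲ = 3319920.00 mm³.
X̄ = 2135280.00/28440.00 = 75.08 mm; Ȳ = 3319920.00/28440.00 = 116.73 mm.

X̄ = 75.08 mm, Ȳ = 116.73 mm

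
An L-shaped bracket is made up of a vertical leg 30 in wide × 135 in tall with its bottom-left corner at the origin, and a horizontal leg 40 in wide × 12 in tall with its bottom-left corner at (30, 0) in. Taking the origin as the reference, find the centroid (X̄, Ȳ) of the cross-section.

X̄ = 18.71 in, Ȳ = 60.98 in

vertical leg: A = 30 × 135 = 4050.00, centroid at (15.00, 67.50).
horizontal leg: A = 40 × 12 = 480.00, centroid at (50.00, 6.00).
ΣA = 4530.00 in²
ΣAX̄ = (4050.00)(15.00) + (480.00)(50.00) = 84750.00 in³
ΣAȲ = (4050.00)(67.50) + (480.00)(6.00) = 276255.00 in³
X̄ = 84750.00 / 4530.00 = 18.71 in
Ȳ = 276255.00 / 4530.00 = 60.98 in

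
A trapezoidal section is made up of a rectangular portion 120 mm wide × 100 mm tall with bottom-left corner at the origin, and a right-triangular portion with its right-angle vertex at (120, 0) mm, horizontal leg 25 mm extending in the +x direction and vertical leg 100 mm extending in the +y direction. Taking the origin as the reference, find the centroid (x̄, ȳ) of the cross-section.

x̄ = 66.45 mm, ȳ = 48.43 mm

rectangular portion: A = 120 × 100 = 12000.00, centroid at (60.00, 50.00).
triangular portion: A = ½·25·100 = 1250.00, centroid at (128.33, 33.33).
ΣA = 13250.00 mm², ΣAx̄ = 880416.67 mm³, ΣAȳ = 641666.67 mm³.
x̄ = 880416.67/13250.00 = 66.45 mm; ȳ = 641666.67/13250.00 = 48.43 mm.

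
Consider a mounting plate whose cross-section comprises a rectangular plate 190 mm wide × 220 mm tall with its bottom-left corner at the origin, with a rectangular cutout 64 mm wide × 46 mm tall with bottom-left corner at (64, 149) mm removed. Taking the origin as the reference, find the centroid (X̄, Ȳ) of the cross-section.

plate: A = 190 × 220 = 41800.00, centroid at (95.00, 110.00).
hole: A = −(64 × 46) = -2944.00, centroid at (96.00, 172.00).
ΣA = 38856.00 mm²
ΣAX̄ = (41800.00)(95.00) + (-2944.00)(96.00) = 3688376.00 mm³
ΣAȲ = (41800.00)(110.00) + (-2944.00)(172.00) = 4091632.00 mm³
X̄ = 3688376.00 / 38856.00 = 94.92 mm
Ȳ = 4091632.00 / 38856.00 = 105.30 mm

X̄ = 94.92 mm, Ȳ = 105.30 mm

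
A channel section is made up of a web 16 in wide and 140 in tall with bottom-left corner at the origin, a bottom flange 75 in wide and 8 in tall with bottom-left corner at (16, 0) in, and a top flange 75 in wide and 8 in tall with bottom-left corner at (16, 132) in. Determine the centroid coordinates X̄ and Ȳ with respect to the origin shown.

X̄ = 23.87 in, Ȳ = 70.00 in

web: A = 16 × 140 = 2240.00, centroid at (8.00, 70.00).
bottom flange: A = 75 × 8 = 600.00, centroid at (53.50, 4.00).
top flange: A = 75 × 8 = 600.00, centroid at (53.50, 136.00).
ΣA = 3440.00 in², ΣAX̄ = 82120.00 in³, ΣAȲ = 240800.00 in³.
X̄ = 82120.00/3440.00 = 23.87 in; Ȳ = 240800.00/3440.00 = 70.00 in.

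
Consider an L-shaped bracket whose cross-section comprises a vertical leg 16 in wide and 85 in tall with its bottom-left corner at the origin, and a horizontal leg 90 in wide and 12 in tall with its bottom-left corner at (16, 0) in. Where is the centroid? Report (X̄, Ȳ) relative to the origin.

vertical leg: A = 16 × 85 = 1360.00, centroid at (8.00, 42.50).
horizontal leg: A = 90 × 12 = 1080.00, centroid at (61.00, 6.00).
ΣA = 2440.00 in²
ΣAX̄ = (1360.00)(8.00) + (1080.00)(61.00) = 76760.00 in³
ΣAȲ = (1360.00)(42.50) + (1080.00)(6.00) = 64280.00 in³
X̄ = 76760.00 / 2440.00 = 31.46 in
Ȳ = 64280.00 / 2440.00 = 26.34 in

X̄ = 31.46 in, Ȳ = 26.34 in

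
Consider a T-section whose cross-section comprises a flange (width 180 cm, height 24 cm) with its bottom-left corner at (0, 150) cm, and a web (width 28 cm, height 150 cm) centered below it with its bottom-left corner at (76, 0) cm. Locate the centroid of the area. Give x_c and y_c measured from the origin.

x_c = 90.00 cm, y_c = 119.11 cm

web: A = 28 × 150 = 4200.00, centroid at (90.00, 75.00).
flange: A = 180 × 24 = 4320.00, centroid at (90.00, 162.00).
ΣA = 8520.00 cm²
ΣAx_c = (4200.00)(90.00) + (4320.00)(90.00) = 766800.00 cm³
ΣAy_c = (4200.00)(75.00) + (4320.00)(162.00) = 1014840.00 cm³
x_c = 766800.00 / 8520.00 = 90.00 cm
y_c = 1014840.00 / 8520.00 = 119.11 cm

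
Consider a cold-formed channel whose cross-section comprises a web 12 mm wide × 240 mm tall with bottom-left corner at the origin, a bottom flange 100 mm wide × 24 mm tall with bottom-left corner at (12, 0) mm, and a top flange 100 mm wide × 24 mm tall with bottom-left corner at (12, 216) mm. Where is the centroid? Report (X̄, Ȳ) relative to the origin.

X̄ = 41.00 mm, Ȳ = 120.00 mm

web: A = 12 × 240 = 2880.00, centroid at (6.00, 120.00).
bottom flange: A = 100 × 24 = 2400.00, centroid at (62.00, 12.00).
top flange: A = 100 × 24 = 2400.00, centroid at (62.00, 228.00).
ΣA = 7680.00 mm²
ΣAX̄ = (2880.00)(6.00) + (2400.00)(62.00) + (2400.00)(62.00) = 314880.00 mm³
ΣAȲ = (2880.00)(120.00) + (2400.00)(12.00) + (2400.00)(228.00) = 921600.00 mm³
X̄ = 314880.00 / 7680.00 = 41.00 mm
Ȳ = 921600.00 / 7680.00 = 120.00 mm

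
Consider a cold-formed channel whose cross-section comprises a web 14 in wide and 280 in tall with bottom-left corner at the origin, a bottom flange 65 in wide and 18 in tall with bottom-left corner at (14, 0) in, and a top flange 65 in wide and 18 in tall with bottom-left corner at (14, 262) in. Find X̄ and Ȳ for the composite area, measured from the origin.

Part | A | x̄ᵢ | ȳᵢ | A·x̄ᵢ | A·ȳᵢ
web | 3920.00 | 7.00 | 140.00 | 27440.00 | 548800.00
bottom flange | 1170.00 | 46.50 | 9.00 | 54405.00 | 10530.00
top flange | 1170.00 | 46.50 | 271.00 | 54405.00 | 317070.00
Σ | 6260.00 |  |  | 136250.00 | 876400.00
X̄ = 136250.00 / 6260.00 = 21.77 in
Ȳ = 876400.00 / 6260.00 = 140.00 in

X̄ = 21.77 in, Ȳ = 140.00 in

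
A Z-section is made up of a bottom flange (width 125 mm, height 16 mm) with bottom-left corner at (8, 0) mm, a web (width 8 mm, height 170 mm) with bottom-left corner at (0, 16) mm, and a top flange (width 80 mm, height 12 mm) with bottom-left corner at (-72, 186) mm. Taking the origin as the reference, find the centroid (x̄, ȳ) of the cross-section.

x̄ = 26.79 mm, ȳ = 78.17 mm

bottom flange: A = 125 × 16 = 2000.00, centroid at (70.50, 8.00).
web: A = 8 × 170 = 1360.00, centroid at (4.00, 101.00).
top flange: A = 80 × 12 = 960.00, centroid at (-32.00, 192.00).
ΣA = 4320.00 mm², ΣAx̄ = 115720.00 mm³, ΣAȳ = 337680.00 mm³.
x̄ = 115720.00/4320.00 = 26.79 mm; ȳ = 337680.00/4320.00 = 78.17 mm.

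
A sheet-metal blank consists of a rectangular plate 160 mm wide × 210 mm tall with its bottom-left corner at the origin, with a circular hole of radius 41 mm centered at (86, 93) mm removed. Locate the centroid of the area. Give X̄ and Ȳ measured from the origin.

plate: A = 160 × 210 = 33600.00, centroid at (80.00, 105.00).
hole: A = −π·41² = -5281.02, centroid at (86.00, 93.00).
ΣA = 28318.98 mm²
ΣAX̄ = (33600.00)(80.00) + (-5281.02)(86.00) = 2233832.52 mm³
ΣAȲ = (33600.00)(105.00) + (-5281.02)(93.00) = 3036865.40 mm³
X̄ = 2233832.52 / 28318.98 = 78.88 mm
Ȳ = 3036865.40 / 28318.98 = 107.24 mm

X̄ = 78.88 mm, Ȳ = 107.24 mm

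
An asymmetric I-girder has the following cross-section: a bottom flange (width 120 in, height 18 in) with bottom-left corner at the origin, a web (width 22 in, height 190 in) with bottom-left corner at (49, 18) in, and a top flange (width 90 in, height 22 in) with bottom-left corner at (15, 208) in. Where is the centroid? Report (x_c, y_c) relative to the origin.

x_c = 60.00 in, y_c = 111.23 in

bottom flange: A = 120 × 18 = 2160.00, centroid at (60.00, 9.00).
web: A = 22 × 190 = 4180.00, centroid at (60.00, 113.00).
top flange: A = 90 × 22 = 1980.00, centroid at (60.00, 219.00).
ΣA = 8320.00 in²
ΣAx_c = (2160.00)(60.00) + (4180.00)(60.00) + (1980.00)(60.00) = 499200.00 in³
ΣAy_c = (2160.00)(9.00) + (4180.00)(113.00) + (1980.00)(219.00) = 925400.00 in³
x_c = 499200.00 / 8320.00 = 60.00 in
y_c = 925400.00 / 8320.00 = 111.23 in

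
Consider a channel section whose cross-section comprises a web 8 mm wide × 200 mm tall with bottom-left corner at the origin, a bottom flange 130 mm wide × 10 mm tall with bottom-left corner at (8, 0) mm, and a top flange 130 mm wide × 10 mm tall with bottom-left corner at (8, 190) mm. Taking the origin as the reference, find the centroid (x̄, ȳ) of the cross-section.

web: A = 8 × 200 = 1600.00, centroid at (4.00, 100.00).
bottom flange: A = 130 × 10 = 1300.00, centroid at (73.00, 5.00).
top flange: A = 130 × 10 = 1300.00, centroid at (73.00, 195.00).
ΣA = 4200.00 mm², ΣAx̄ = 196200.00 mm³, ΣAȳ = 420000.00 mm³.
x̄ = 196200.00/4200.00 = 46.71 mm; ȳ = 420000.00/4200.00 = 100.00 mm.

x̄ = 46.71 mm, ȳ = 100.00 mm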